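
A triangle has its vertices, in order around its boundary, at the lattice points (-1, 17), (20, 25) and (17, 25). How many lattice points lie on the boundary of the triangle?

6

Along each edge there are gcd(|Δx|,|Δy|)+1 lattice points, so counting each shared vertex once the boundary has gcd(21,8) + gcd(3,0) + gcd(18,8) = 1+3+2 = 6.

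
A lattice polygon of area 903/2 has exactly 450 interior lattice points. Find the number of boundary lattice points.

Pick's theorem gives A = I + B/2 − 1, so B = 2(A − I + 1) = 2(903/2 − 450 + 1) = 5.

5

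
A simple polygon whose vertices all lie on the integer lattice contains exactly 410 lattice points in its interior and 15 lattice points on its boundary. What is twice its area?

Pick's theorem states A = I + B/2 − 1, so A = 410 + 15/2 − 1 = 833/2.
Hence 2A = 833.

833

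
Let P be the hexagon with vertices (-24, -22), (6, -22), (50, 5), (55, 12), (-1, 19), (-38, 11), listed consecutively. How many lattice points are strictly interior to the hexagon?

The shoelace formula gives twice the area as |[(-24)·(-22) − 6·(-22)] + [6·5 − 50·(-22)] + [50·12 − 55·5] + [55·19 − (-1)·12] + [(-1)·11 − (-38)·19] + [(-38)·(-22) − (-24)·11]| = 4983, so the area is 2491.5.
Along each edge there are gcd(|Δx|,|Δy|)+1 lattice points, so counting each shared vertex once the boundary has gcd(30,0) + gcd(44,27) + gcd(5,7) + gcd(56,7) + gcd(37,8) + gcd(14,33) = 30+1+1+7+1+1 = 41.
Pick's theorem gives I = A − B/2 + 1 = 2491.5 − 41/2 + 1 = 2472.

2472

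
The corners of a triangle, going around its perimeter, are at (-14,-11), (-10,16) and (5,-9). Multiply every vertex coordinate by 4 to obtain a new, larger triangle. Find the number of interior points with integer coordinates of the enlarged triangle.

4027

By the shoelace formula, twice the signed area is |((-14)·16 − (-10)·(-11)) + ((-10)·(-9) − 5·16) + (5·(-11) − (-14)·(-9))| = 505, so the area is 252.5.
Along each edge there are gcd(|Δx|,|Δy|)+1 lattice points, so counting each shared vertex once the boundary has gcd(4,27) + gcd(15,25) + gcd(19,2) = 1+5+1 = 7.
Scaling by 4 multiplies the area by 4² = 16 (so the new area is 4040) and multiplies the boundary lattice-point count by 4, giving 28.
By Pick's theorem, the interior count of the dilated polygon is 4040 − 28/2 + 1 = 4027.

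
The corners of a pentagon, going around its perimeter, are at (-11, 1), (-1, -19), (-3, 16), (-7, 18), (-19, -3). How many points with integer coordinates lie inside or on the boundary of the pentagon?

264

By the shoelace formula, twice the signed area is |[(-11)·(-19) − (-1)·1] + [(-1)·16 − (-3)·(-19)] + [(-3)·18 − (-7)·16] + [(-7)·(-3) − (-19)·18] + [(-19)·1 − (-11)·(-3)]| = 506, so the area is 253.
The number of boundary lattice points is Σ gcd(|Δx|,|Δy|) = gcd(10,20) + gcd(2,35) + gcd(4,2) + gcd(12,21) + gcd(8,4) = 10+1+2+3+4 = 20.
Pick's theorem gives I = A − B/2 + 1 = 253 − 20/2 + 1 = 244, so the closed region contains I + B = 244 + 20 = 264 lattice points.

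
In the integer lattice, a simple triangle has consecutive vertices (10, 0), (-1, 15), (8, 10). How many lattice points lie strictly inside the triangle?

The shoelace formula gives twice the area as |[10·15 − (-1)·0] + [(-1)·10 − 8·15] + [8·0 − 10·10]| = 80, so the area is 40.
Along each edge there are gcd(|Δx|,|Δy|)+1 lattice points, so counting each shared vertex once the boundary has gcd(11,15) + gcd(9,5) + gcd(2,10) = 1+1+2 = 4.
By Pick's theorem A = I + B/2 − 1, so I = 40 − 4/2 + 1 = 39.

39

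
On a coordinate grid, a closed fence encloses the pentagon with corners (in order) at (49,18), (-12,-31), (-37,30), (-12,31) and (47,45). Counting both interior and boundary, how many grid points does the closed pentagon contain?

Using the shoelace formula, 2A = |(49·(-31) − (-12)·18) + ((-12)·30 − (-37)·(-31)) + ((-37)·31 − (-12)·30) + ((-12)·45 − 47·31) + (47·18 − 49·45)| = 6953, so the area is 3476.5.
The number of boundary lattice points is Σ gcd(|Δx|,|Δy|) = gcd(61,49) + gcd(25,61) + gcd(25,1) + gcd(59,14) + gcd(2,27) = 1+1+1+1+1 = 5.
Pick's theorem gives I = A − B/2 + 1 = 3476.5 − 5/2 + 1 = 3475, so the closed region contains I + B = 3475 + 5 = 3480 lattice points.

3480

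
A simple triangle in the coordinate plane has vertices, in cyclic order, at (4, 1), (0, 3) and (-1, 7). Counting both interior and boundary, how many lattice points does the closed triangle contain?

10

By the shoelace formula, twice the signed area is |[4·3 − 0·1] + [0·7 − (-1)·3] + [(-1)·1 − 4·7]| = 14, so the area is 7.
Summing gcd(|Δx|,|Δy|) over the edges gives the boundary count: gcd(4,2) + gcd(1,4) + gcd(5,6) = 2+1+1 = 4.
Pick's theorem gives I = A − B/2 + 1 = 7 − 4/2 + 1 = 6, so the closed region contains I + B = 6 + 4 = 10 lattice points.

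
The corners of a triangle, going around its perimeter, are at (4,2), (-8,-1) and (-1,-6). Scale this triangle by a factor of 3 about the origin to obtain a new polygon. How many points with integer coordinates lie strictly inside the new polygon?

The shoelace formula gives twice the area as |[4·(-1) − (-8)·2] + [(-8)·(-6) − (-1)·(-1)] + [(-1)·2 − 4·(-6)]| = 81, so the area is 40.5.
The number of boundary lattice points is Σ gcd(|Δx|,|Δy|) = gcd(12,3) + gcd(7,5) + gcd(5,8) = 3+1+1 = 5.
Scaling by 3 multiplies the area by 3² = 9 (so the new area is 364.5) and multiplies the boundary lattice-point count by 3, giving 15.
By Pick's theorem, the interior count of the dilated polygon is 364.5 − 15/2 + 1 = 358.

358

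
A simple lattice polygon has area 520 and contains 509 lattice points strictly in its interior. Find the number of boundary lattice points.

Pick's theorem gives A = I + B/2 − 1, so B = 2(A − I + 1) = 2(520 − 509 + 1) = 24.

24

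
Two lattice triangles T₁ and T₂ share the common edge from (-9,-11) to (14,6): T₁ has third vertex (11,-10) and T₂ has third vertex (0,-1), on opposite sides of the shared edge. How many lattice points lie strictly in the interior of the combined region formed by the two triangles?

193

The union is the simple quadrilateral with vertices (-9,-11), (11,-10), (14,6), (0,-1) in order.
Using the shoelace formula, 2A = |[(-9)·(-10) − 11·(-11)] + [11·6 − 14·(-10)] + [14·(-1) − 0·6] + [0·(-11) − (-9)·(-1)]| = 394, so the area is 197.
Along each edge there are gcd(|Δx|,|Δy|)+1 lattice points, so counting each shared vertex once the boundary has gcd(20,1) + gcd(3,16) + gcd(14,7) + gcd(9,10) = 1+1+7+1 = 10.
By Pick's theorem I = A − B/2 + 1 = 197 − 10/2 + 1 = 193.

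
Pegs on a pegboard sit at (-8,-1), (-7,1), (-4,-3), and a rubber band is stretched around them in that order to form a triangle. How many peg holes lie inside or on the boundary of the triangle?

8

By the shoelace formula, twice the signed area is |[(-8)·1 − (-7)·(-1)] + [(-7)·(-3) − (-4)·1] + [(-4)·(-1) − (-8)·(-3)]| = 10, so the area is 5.
The number of boundary lattice points is Σ gcd(|Δx|,|Δy|) = gcd(1,2) + gcd(3,4) + gcd(4,2) = 1+1+2 = 4.
Pick's theorem gives I = A − B/2 + 1 = 5 − 4/2 + 1 = 4, so the closed region contains I + B = 4 + 4 = 8 lattice points.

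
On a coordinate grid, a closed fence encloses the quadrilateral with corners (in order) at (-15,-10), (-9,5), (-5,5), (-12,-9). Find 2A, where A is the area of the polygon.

By the shoelace formula, twice the signed area is |((-15)·5 − (-9)·(-10)) + ((-9)·5 − (-5)·5) + ((-5)·(-9) − (-12)·5) + ((-12)·(-10) − (-15)·(-9))| = 95, so the area is 95/2.

95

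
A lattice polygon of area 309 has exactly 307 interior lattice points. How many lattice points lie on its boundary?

Pick's theorem gives A = I + B/2 − 1, so B = 2(A − I + 1) = 2(309 − 307 + 1) = 6.

6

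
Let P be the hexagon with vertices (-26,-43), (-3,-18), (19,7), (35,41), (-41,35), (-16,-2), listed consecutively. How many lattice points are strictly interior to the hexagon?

By the shoelace formula, twice the signed area is |[(-26)·(-18) − (-3)·(-43)] + [(-3)·7 − 19·(-18)] + [19·41 − 35·7] + [35·35 − (-41)·41] + [(-41)·(-2) − (-16)·35] + [(-16)·(-43) − (-26)·(-2)]| = 5378, so the area is 2689.
Summing gcd(|Δx|,|Δy|) over the edges gives the boundary count: gcd(23,25) + gcd(22,25) + gcd(16,34) + gcd(76,6) + gcd(25,37) + gcd(10,41) = 1+1+2+2+1+1 = 8.
Pick's theorem gives I = A − B/2 + 1 = 2689 − 8/2 + 1 = 2686.

2686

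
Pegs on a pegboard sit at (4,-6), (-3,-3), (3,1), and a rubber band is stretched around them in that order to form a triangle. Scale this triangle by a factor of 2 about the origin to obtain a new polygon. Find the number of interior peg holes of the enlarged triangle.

Using the shoelace formula, 2A = |[4·(-3) − (-3)·(-6)] + [(-3)·1 − 3·(-3)] + [3·(-6) − 4·1]| = 46, so the area is 23.
Along each edge there are gcd(|Δx|,|Δy|)+1 lattice points, so counting each shared vertex once the boundary has gcd(7,3) + gcd(6,4) + gcd(1,7) = 1+2+1 = 4.
Scaling by 2 multiplies the area by 2² = 4 (so the new area is 92) and multiplies the boundary lattice-point count by 2, giving 8.
By Pick's theorem, the interior count of the dilated polygon is 92 − 8/2 + 1 = 89.

89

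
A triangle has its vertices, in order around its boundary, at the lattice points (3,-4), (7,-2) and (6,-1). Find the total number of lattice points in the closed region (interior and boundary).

Using the shoelace formula, 2A = |[3·(-2) − 7·(-4)] + [7·(-1) − 6·(-2)] + [6·(-4) − 3·(-1)]| = 6, so the area is 3.
Summing gcd(|Δx|,|Δy|) over the edges gives the boundary count: gcd(4,2) + gcd(1,1) + gcd(3,3) = 2+1+3 = 6.
Pick's theorem gives I = A − B/2 + 1 = 3 − 6/2 + 1 = 1, so the closed region contains I + B = 1 + 6 = 7 lattice points.

7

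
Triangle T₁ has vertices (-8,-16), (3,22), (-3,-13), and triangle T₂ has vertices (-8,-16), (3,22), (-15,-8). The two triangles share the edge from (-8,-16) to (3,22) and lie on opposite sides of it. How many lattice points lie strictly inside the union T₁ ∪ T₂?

The union is the simple quadrilateral with vertices (-8,-16), (-3,-13), (3,22), (-15,-8) in order.
The shoelace formula gives twice the area as |((-8)·(-13) − (-3)·(-16)) + ((-3)·22 − 3·(-13)) + (3·(-8) − (-15)·22) + ((-15)·(-16) − (-8)·(-8))| = 511, so the area is 511/2.
Summing gcd(|Δx|,|Δy|) over the edges gives the boundary count: gcd(5,3) + gcd(6,35) + gcd(18,30) + gcd(7,8) = 1+1+6+1 = 9.
By Pick's theorem I = A − B/2 + 1 = 511/2 − 9/2 + 1 = 252.

252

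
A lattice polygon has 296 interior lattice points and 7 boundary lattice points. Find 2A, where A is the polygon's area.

597

By Pick's theorem, A = I + B/2 − 1 = 296 + 7/2 − 1 = 597/2.
Hence 2A = 597.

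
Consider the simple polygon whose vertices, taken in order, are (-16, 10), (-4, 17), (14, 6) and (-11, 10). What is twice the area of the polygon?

The shoelace formula gives twice the area as |[(-16)·17 − (-4)·10] + [(-4)·6 − 14·17] + [14·10 − (-11)·6] + [(-11)·10 − (-16)·10]| = 238, so the area is 119.

238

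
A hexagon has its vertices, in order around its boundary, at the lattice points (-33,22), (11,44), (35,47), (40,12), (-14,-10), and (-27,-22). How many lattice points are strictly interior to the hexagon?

By the shoelace formula, twice the signed area is |((-33)·44 − 11·22) + (11·47 − 35·44) + (35·12 − 40·47) + (40·(-10) − (-14)·12) + ((-14)·(-22) − (-27)·(-10)) + ((-27)·22 − (-33)·(-22))| = 5691, so the area is 2845.5.
The number of boundary lattice points is Σ gcd(|Δx|,|Δy|) = gcd(44,22) + gcd(24,3) + gcd(5,35) + gcd(54,22) + gcd(13,12) + gcd(6,44) = 22+3+5+2+1+2 = 35.
Pick's theorem gives I = A − B/2 + 1 = 2845.5 − 35/2 + 1 = 2829.

2829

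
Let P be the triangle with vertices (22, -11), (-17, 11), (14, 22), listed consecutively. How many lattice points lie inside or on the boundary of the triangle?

By the shoelace formula, twice the signed area is |(22·11 − (-17)·(-11)) + ((-17)·22 − 14·11) + (14·(-11) − 22·22)| = 1111, so the area is 555.5.
Summing gcd(|Δx|,|Δy|) over the edges gives the boundary count: gcd(39,22) + gcd(31,11) + gcd(8,33) = 1+1+1 = 3.
Pick's theorem gives I = A − B/2 + 1 = 555.5 − 3/2 + 1 = 555, so the closed region contains I + B = 555 + 3 = 558 lattice points.

558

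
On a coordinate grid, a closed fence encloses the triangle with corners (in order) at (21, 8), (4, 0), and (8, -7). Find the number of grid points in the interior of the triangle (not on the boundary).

The shoelace formula gives twice the area as |[21·0 − 4·8] + [4·(-7) − 8·0] + [8·8 − 21·(-7)]| = 151, so the area is 151/2.
Along each edge there are gcd(|Δx|,|Δy|)+1 lattice points, so counting each shared vertex once the boundary has gcd(17,8) + gcd(4,7) + gcd(13,15) = 1+1+1 = 3.
By Pick's theorem A = I + B/2 − 1, so I = 151/2 − 3/2 + 1 = 75.

75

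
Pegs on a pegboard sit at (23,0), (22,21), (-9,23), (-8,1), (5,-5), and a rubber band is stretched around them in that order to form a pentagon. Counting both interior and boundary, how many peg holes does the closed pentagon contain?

755

Using the shoelace formula, 2A = |[23·21 − 22·0] + [22·23 − (-9)·21] + [(-9)·1 − (-8)·23] + [(-8)·(-5) − 5·1] + [5·0 − 23·(-5)]| = 1503, so the area is 1503/2.
Along each edge there are gcd(|Δx|,|Δy|)+1 lattice points, so counting each shared vertex once the boundary has gcd(1,21) + gcd(31,2) + gcd(1,22) + gcd(13,6) + gcd(18,5) = 1+1+1+1+1 = 5.
Pick's theorem gives I = A − B/2 + 1 = 1503/2 − 5/2 + 1 = 750, so the closed region contains I + B = 750 + 5 = 755 lattice points.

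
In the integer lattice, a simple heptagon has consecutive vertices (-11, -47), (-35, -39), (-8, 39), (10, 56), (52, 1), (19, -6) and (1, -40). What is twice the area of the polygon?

By the shoelace formula, twice the signed area is |[(-11)·(-39) − (-35)·(-47)] + [(-35)·39 − (-8)·(-39)] + [(-8)·56 − 10·39] + [10·1 − 52·56] + [52·(-6) − 19·1] + [19·(-40) − 1·(-6)] + [1·(-47) − (-11)·(-40)]| = 8205, so the area is 8205/2.

8205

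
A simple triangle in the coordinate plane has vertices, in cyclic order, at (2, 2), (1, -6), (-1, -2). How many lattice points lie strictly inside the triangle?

9

Using the shoelace formula, 2A = |(2·(-6) − 1·2) + (1·(-2) − (-1)·(-6)) + ((-1)·2 − 2·(-2))| = 20, so the area is 10.
The number of boundary lattice points is Σ gcd(|Δx|,|Δy|) = gcd(1,8) + gcd(2,4) + gcd(3,4) = 1+2+1 = 4.
By Pick's theorem A = I + B/2 − 1, so I = 10 − 4/2 + 1 = 9.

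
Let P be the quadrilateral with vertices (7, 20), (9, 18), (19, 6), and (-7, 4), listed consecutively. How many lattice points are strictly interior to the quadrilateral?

193

Using the shoelace formula, 2A = |[7·18 − 9·20] + [9·6 − 19·18] + [19·4 − (-7)·6] + [(-7)·20 − 7·4]| = 392, so the area is 196.
Along each edge there are gcd(|Δx|,|Δy|)+1 lattice points, so counting each shared vertex once the boundary has gcd(2,2) + gcd(10,12) + gcd(26,2) + gcd(14,16) = 2+2+2+2 = 8.
By Pick's theorem A = I + B/2 − 1, so I = 196 − 8/2 + 1 = 193.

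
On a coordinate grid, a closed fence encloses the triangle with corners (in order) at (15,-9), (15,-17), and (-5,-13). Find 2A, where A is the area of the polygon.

Using the shoelace formula, 2A = |(15·(-17) − 15·(-9)) + (15·(-13) − (-5)·(-17)) + ((-5)·(-9) − 15·(-13))| = 160, so the area is 80.

160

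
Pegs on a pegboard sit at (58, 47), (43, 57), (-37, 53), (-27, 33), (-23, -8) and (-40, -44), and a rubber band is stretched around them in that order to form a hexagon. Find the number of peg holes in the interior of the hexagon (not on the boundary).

4098

By the shoelace formula, twice the signed area is |(58·57 − 43·47) + (43·53 − (-37)·57) + ((-37)·33 − (-27)·53) + ((-27)·(-8) − (-23)·33) + ((-23)·(-44) − (-40)·(-8)) + ((-40)·47 − 58·(-44))| = 8222, so the area is 4111.
Along each edge there are gcd(|Δx|,|Δy|)+1 lattice points, so counting each shared vertex once the boundary has gcd(15,10) + gcd(80,4) + gcd(10,20) + gcd(4,41) + gcd(17,36) + gcd(98,91) = 5+4+10+1+1+7 = 28.
By Pick's theorem A = I + B/2 − 1, so I = 4111 − 28/2 + 1 = 4098.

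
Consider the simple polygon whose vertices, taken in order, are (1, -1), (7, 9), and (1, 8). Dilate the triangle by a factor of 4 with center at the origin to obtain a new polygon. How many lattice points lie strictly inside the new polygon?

409

Using the shoelace formula, 2A = |[1·9 − 7·(-1)] + [7·8 − 1·9] + [1·(-1) − 1·8]| = 54, so the area is 27.
The number of boundary lattice points is Σ gcd(|Δx|,|Δy|) = gcd(6,10) + gcd(6,1) + gcd(0,9) = 2+1+9 = 12.
Scaling by 4 multiplies the area by 4² = 16 (so the new area is 432) and multiplies the boundary lattice-point count by 4, giving 48.
By Pick's theorem, the interior count of the dilated polygon is 432 − 48/2 + 1 = 409.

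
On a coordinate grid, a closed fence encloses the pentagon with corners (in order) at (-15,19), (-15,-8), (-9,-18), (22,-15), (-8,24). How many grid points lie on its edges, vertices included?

34

Along each edge there are gcd(|Δx|,|Δy|)+1 lattice points, so counting each shared vertex once the boundary has gcd(0,27) + gcd(6,10) + gcd(31,3) + gcd(30,39) + gcd(7,5) = 27+2+1+3+1 = 34.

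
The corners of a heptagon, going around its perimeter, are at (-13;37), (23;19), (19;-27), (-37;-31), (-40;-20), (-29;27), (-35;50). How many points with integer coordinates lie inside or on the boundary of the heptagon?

The shoelace formula gives twice the area as |[(-13)·19 − 23·37] + [23·(-27) − 19·19] + [19·(-31) − (-37)·(-27)] + [(-37)·(-20) − (-40)·(-31)] + [(-40)·27 − (-29)·(-20)] + [(-29)·50 − (-35)·27] + [(-35)·37 − (-13)·50]| = 6978, so the area is 3489.
The number of boundary lattice points is Σ gcd(|Δx|,|Δy|) = gcd(36,18) + gcd(4,46) + gcd(56,4) + gcd(3,11) + gcd(11,47) + gcd(6,23) + gcd(22,13) = 18+2+4+1+1+1+1 = 28.
Pick's theorem gives I = A − B/2 + 1 = 3489 − 28/2 + 1 = 3476, so the closed region contains I + B = 3476 + 28 = 3504 lattice points.

3504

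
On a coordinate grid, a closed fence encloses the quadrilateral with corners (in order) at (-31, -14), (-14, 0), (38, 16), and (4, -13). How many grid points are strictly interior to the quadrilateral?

716

Using the shoelace formula, 2A = |((-31)·0 − (-14)·(-14)) + ((-14)·16 − 38·0) + (38·(-13) − 4·16) + (4·(-14) − (-31)·(-13))| = 1437, so the area is 718.5.
The number of boundary lattice points is Σ gcd(|Δx|,|Δy|) = gcd(17,14) + gcd(52,16) + gcd(34,29) + gcd(35,1) = 1+4+1+1 = 7.
Pick's theorem gives I = A − B/2 + 1 = 718.5 − 7/2 + 1 = 716.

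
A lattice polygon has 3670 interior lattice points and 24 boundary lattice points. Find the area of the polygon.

By Pick's theorem, A = I + B/2 − 1 = 3670 + 24/2 − 1 = 3681.

3681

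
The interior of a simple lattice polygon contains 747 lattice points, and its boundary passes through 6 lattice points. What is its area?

749

Pick's theorem states A = I + B/2 − 1, so A = 747 + 6/2 − 1 = 749.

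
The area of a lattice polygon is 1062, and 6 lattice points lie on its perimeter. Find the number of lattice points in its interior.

Pick's theorem A = I + B/2 − 1 rearranges to I = A − B/2 + 1 = 1062 − 6/2 + 1 = 1060.

1060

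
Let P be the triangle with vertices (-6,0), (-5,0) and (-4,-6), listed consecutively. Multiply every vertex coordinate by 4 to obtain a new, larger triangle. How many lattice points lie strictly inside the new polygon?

41

Using the shoelace formula, 2A = |((-6)·0 − (-5)·0) + ((-5)·(-6) − (-4)·0) + ((-4)·0 − (-6)·(-6))| = 6, so the area is 3.
Along each edge there are gcd(|Δx|,|Δy|)+1 lattice points, so counting each shared vertex once the boundary has gcd(1,0) + gcd(1,6) + gcd(2,6) = 1+1+2 = 4.
Scaling by 4 multiplies the area by 4² = 16 (so the new area is 48) and multiplies the boundary lattice-point count by 4, giving 16.
By Pick's theorem, the interior count of the dilated polygon is 48 − 16/2 + 1 = 41.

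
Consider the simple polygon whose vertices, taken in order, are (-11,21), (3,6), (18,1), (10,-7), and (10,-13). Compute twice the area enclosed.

Using the shoelace formula, 2A = |[(-11)·6 − 3·21] + [3·1 − 18·6] + [18·(-7) − 10·1] + [10·(-13) − 10·(-7)] + [10·21 − (-11)·(-13)]| = 363, so the area is 181.5.

363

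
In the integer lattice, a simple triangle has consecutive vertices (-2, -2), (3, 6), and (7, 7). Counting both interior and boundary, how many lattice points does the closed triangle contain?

20

By the shoelace formula, twice the signed area is |[(-2)·6 − 3·(-2)] + [3·7 − 7·6] + [7·(-2) − (-2)·7]| = 27, so the area is 27/2.
Summing gcd(|Δx|,|Δy|) over the edges gives the boundary count: gcd(5,8) + gcd(4,1) + gcd(9,9) = 1+1+9 = 11.
Pick's theorem gives I = A − B/2 + 1 = 27/2 − 11/2 + 1 = 9, so the closed region contains I + B = 9 + 11 = 20 lattice points.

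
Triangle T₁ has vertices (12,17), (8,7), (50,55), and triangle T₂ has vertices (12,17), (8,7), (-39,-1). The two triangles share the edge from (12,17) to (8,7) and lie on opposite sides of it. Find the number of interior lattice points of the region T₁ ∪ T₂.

310

The union is the simple quadrilateral with vertices (12,17), (50,55), (8,7), (-39,-1) in order.
The shoelace formula gives twice the area as |(12·55 − 50·17) + (50·7 − 8·55) + (8·(-1) − (-39)·7) + ((-39)·17 − 12·(-1))| = 666, so the area is 333.
The number of boundary lattice points is Σ gcd(|Δx|,|Δy|) = gcd(38,38) + gcd(42,48) + gcd(47,8) + gcd(51,18) = 38+6+1+3 = 48.
By Pick's theorem I = A − B/2 + 1 = 333 − 48/2 + 1 = 310.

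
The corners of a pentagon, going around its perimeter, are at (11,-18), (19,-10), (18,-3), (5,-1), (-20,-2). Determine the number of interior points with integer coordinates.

The shoelace formula gives twice the area as |[11·(-10) − 19·(-18)] + [19·(-3) − 18·(-10)] + [18·(-1) − 5·(-3)] + [5·(-2) − (-20)·(-1)] + [(-20)·(-18) − 11·(-2)]| = 704, so the area is 352.
Along each edge there are gcd(|Δx|,|Δy|)+1 lattice points, so counting each shared vertex once the boundary has gcd(8,8) + gcd(1,7) + gcd(13,2) + gcd(25,1) + gcd(31,16) = 8+1+1+1+1 = 12.
By Pick's theorem A = I + B/2 − 1, so I = 352 − 12/2 + 1 = 347.

347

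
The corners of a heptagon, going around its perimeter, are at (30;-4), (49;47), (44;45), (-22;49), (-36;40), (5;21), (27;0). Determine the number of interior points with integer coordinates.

By the shoelace formula, twice the signed area is |[30·47 − 49·(-4)] + [49·45 − 44·47] + [44·49 − (-22)·45] + [(-22)·40 − (-36)·49] + [(-36)·21 − 5·40] + [5·0 − 27·21] + [27·(-4) − 30·0]| = 4142, so the area is 2071.
Summing gcd(|Δx|,|Δy|) over the edges gives the boundary count: gcd(19,51) + gcd(5,2) + gcd(66,4) + gcd(14,9) + gcd(41,19) + gcd(22,21) + gcd(3,4) = 1+1+2+1+1+1+1 = 8.
Pick's theorem gives I = A − B/2 + 1 = 2071 − 8/2 + 1 = 2068.

2068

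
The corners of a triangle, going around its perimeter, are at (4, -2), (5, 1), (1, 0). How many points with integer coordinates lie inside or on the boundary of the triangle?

8

Using the shoelace formula, 2A = |[4·1 − 5·(-2)] + [5·0 − 1·1] + [1·(-2) − 4·0]| = 11, so the area is 11/2.
Summing gcd(|Δx|,|Δy|) over the edges gives the boundary count: gcd(1,3) + gcd(4,1) + gcd(3,2) = 1+1+1 = 3.
Pick's theorem gives I = A − B/2 + 1 = 11/2 − 3/2 + 1 = 5, so the closed region contains I + B = 5 + 3 = 8 lattice points.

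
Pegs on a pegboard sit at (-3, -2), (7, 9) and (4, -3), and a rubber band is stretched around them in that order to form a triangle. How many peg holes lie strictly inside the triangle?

42

By the shoelace formula, twice the signed area is |[(-3)·9 − 7·(-2)] + [7·(-3) − 4·9] + [4·(-2) − (-3)·(-3)]| = 87, so the area is 43.5.
Summing gcd(|Δx|,|Δy|) over the edges gives the boundary count: gcd(10,11) + gcd(3,12) + gcd(7,1) = 1+3+1 = 5.
By Pick's theorem A = I + B/2 − 1, so I = 43.5 − 5/2 + 1 = 42.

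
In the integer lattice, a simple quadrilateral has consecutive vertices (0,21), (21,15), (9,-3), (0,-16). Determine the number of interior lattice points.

Using the shoelace formula, 2A = |[0·15 − 21·21] + [21·(-3) − 9·15] + [9·(-16) − 0·(-3)] + [0·21 − 0·(-16)]| = 783, so the area is 783/2.
Along each edge there are gcd(|Δx|,|Δy|)+1 lattice points, so counting each shared vertex once the boundary has gcd(21,6) + gcd(12,18) + gcd(9,13) + gcd(0,37) = 3+6+1+37 = 47.
By Pick's theorem A = I + B/2 − 1, so I = 783/2 − 47/2 + 1 = 369.

369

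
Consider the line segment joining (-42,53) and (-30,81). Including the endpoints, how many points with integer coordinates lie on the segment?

5

The number of lattice points on a segment between lattice points is gcd(|Δx|,|Δy|) + 1 = gcd(12,28) + 1 = 4 + 1 = 5.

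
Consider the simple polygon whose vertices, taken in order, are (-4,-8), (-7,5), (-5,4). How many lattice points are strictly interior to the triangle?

By the shoelace formula, twice the signed area is |[(-4)·5 − (-7)·(-8)] + [(-7)·4 − (-5)·5] + [(-5)·(-8) − (-4)·4]| = 23, so the area is 11.5.
Summing gcd(|Δx|,|Δy|) over the edges gives the boundary count: gcd(3,13) + gcd(2,1) + gcd(1,12) = 1+1+1 = 3.
Pick's theorem gives I = A − B/2 + 1 = 11.5 − 3/2 + 1 = 11.

11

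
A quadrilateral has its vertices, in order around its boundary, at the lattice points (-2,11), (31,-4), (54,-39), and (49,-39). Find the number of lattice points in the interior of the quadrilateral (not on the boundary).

526

The shoelace formula gives twice the area as |[(-2)·(-4) − 31·11] + [31·(-39) − 54·(-4)] + [54·(-39) − 49·(-39)] + [49·11 − (-2)·(-39)]| = 1060, so the area is 530.
Summing gcd(|Δx|,|Δy|) over the edges gives the boundary count: gcd(33,15) + gcd(23,35) + gcd(5,0) + gcd(51,50) = 3+1+5+1 = 10.
Pick's theorem gives I = A − B/2 + 1 = 530 − 10/2 + 1 = 526.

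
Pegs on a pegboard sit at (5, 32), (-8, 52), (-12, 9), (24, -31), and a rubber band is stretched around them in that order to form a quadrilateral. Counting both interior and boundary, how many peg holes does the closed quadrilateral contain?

By the shoelace formula, twice the signed area is |[5·52 − (-8)·32] + [(-8)·9 − (-12)·52] + [(-12)·(-31) − 24·9] + [24·32 − 5·(-31)]| = 2147, so the area is 1073.5.
The number of boundary lattice points is Σ gcd(|Δx|,|Δy|) = gcd(13,20) + gcd(4,43) + gcd(36,40) + gcd(19,63) = 1+1+4+1 = 7.
Pick's theorem gives I = A − B/2 + 1 = 1073.5 − 7/2 + 1 = 1071, so the closed region contains I + B = 1071 + 7 = 1078 lattice points.

1078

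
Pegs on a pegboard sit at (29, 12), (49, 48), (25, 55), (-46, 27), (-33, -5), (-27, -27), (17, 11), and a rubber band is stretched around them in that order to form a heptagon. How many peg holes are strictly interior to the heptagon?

3709

Using the shoelace formula, 2A = |(29·48 − 49·12) + (49·55 − 25·48) + (25·27 − (-46)·55) + ((-46)·(-5) − (-33)·27) + ((-33)·(-27) − (-27)·(-5)) + ((-27)·11 − 17·(-27)) + (17·12 − 29·11)| = 7428, so the area is 3714.
The number of boundary lattice points is Σ gcd(|Δx|,|Δy|) = gcd(20,36) + gcd(24,7) + gcd(71,28) + gcd(13,32) + gcd(6,22) + gcd(44,38) + gcd(12,1) = 4+1+1+1+2+2+1 = 12.
By Pick's theorem A = I + B/2 − 1, so I = 3714 − 12/2 + 1 = 3709.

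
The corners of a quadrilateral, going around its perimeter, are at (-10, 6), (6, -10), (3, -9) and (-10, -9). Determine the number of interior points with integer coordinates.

By the shoelace formula, twice the signed area is |[(-10)·(-10) − 6·6] + [6·(-9) − 3·(-10)] + [3·(-9) − (-10)·(-9)] + [(-10)·6 − (-10)·(-9)]| = 227, so the area is 227/2.
Along each edge there are gcd(|Δx|,|Δy|)+1 lattice points, so counting each shared vertex once the boundary has gcd(16,16) + gcd(3,1) + gcd(13,0) + gcd(0,15) = 16+1+13+15 = 45.
By Pick's theorem A = I + B/2 − 1, so I = 227/2 − 45/2 + 1 = 92.

92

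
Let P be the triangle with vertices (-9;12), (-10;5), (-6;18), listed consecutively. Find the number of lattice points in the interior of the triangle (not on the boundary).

6

The shoelace formula gives twice the area as |((-9)·5 − (-10)·12) + ((-10)·18 − (-6)·5) + ((-6)·12 − (-9)·18)| = 15, so the area is 15/2.
Along each edge there are gcd(|Δx|,|Δy|)+1 lattice points, so counting each shared vertex once the boundary has gcd(1,7) + gcd(4,13) + gcd(3,6) = 1+1+3 = 5.
Pick's theorem gives I = A − B/2 + 1 = 15/2 − 5/2 + 1 = 6.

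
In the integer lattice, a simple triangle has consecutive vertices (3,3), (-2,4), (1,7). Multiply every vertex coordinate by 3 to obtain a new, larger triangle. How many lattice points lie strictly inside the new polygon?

By the shoelace formula, twice the signed area is |(3·4 − (-2)·3) + ((-2)·7 − 1·4) + (1·3 − 3·7)| = 18, so the area is 9.
Along each edge there are gcd(|Δx|,|Δy|)+1 lattice points, so counting each shared vertex once the boundary has gcd(5,1) + gcd(3,3) + gcd(2,4) = 1+3+2 = 6.
Scaling by 3 multiplies the area by 3² = 9 (so the new area is 81) and multiplies the boundary lattice-point count by 3, giving 18.
By Pick's theorem, the interior count of the dilated polygon is 81 − 18/2 + 1 = 73.

73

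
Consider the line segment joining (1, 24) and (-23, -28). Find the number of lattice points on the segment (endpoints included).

5

The number of lattice points on a segment between lattice points is gcd(|Δx|,|Δy|) + 1 = gcd(24,52) + 1 = 4 + 1 = 5.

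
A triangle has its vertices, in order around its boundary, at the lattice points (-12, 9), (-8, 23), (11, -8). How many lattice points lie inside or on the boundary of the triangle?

By the shoelace formula, twice the signed area is |[(-12)·23 − (-8)·9] + [(-8)·(-8) − 11·23] + [11·9 − (-12)·(-8)]| = 390, so the area is 195.
Summing gcd(|Δx|,|Δy|) over the edges gives the boundary count: gcd(4,14) + gcd(19,31) + gcd(23,17) = 2+1+1 = 4.
Pick's theorem gives I = A − B/2 + 1 = 195 − 4/2 + 1 = 194, so the closed region contains I + B = 194 + 4 = 198 lattice points.

198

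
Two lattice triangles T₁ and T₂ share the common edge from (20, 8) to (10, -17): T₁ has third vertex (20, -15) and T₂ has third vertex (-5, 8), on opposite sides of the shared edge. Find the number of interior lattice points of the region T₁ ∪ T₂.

The union is the simple quadrilateral with vertices (20, 8), (20, -15), (10, -17), (-5, 8) in order.
Using the shoelace formula, 2A = |(20·(-15) − 20·8) + (20·(-17) − 10·(-15)) + (10·8 − (-5)·(-17)) + ((-5)·8 − 20·8)| = 855, so the area is 427.5.
Summing gcd(|Δx|,|Δy|) over the edges gives the boundary count: gcd(0,23) + gcd(10,2) + gcd(15,25) + gcd(25,0) = 23+2+5+25 = 55.
By Pick's theorem I = A − B/2 + 1 = 427.5 − 55/2 + 1 = 401.

401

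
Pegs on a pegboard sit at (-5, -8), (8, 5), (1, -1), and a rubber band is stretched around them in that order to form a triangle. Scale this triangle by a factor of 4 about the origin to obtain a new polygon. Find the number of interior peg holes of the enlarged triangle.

75

Using the shoelace formula, 2A = |[(-5)·5 − 8·(-8)] + [8·(-1) − 1·5] + [1·(-8) − (-5)·(-1)]| = 13, so the area is 6.5.
Summing gcd(|Δx|,|Δy|) over the edges gives the boundary count: gcd(13,13) + gcd(7,6) + gcd(6,7) = 13+1+1 = 15.
Scaling by 4 multiplies the area by 4² = 16 (so the new area is 104) and multiplies the boundary lattice-point count by 4, giving 60.
By Pick's theorem, the interior count of the dilated polygon is 104 − 60/2 + 1 = 75.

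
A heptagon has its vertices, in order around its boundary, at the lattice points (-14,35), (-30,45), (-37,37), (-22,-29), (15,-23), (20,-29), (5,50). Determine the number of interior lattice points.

2920

The shoelace formula gives twice the area as |((-14)·45 − (-30)·35) + ((-30)·37 − (-37)·45) + ((-37)·(-29) − (-22)·37) + ((-22)·(-23) − 15·(-29)) + (15·(-29) − 20·(-23)) + (20·50 − 5·(-29)) + (5·35 − (-14)·50)| = 5848, so the area is 2924.
The number of boundary lattice points is Σ gcd(|Δx|,|Δy|) = gcd(16,10) + gcd(7,8) + gcd(15,66) + gcd(37,6) + gcd(5,6) + gcd(15,79) + gcd(19,15) = 2+1+3+1+1+1+1 = 10.
By Pick's theorem A = I + B/2 − 1, so I = 2924 − 10/2 + 1 = 2920.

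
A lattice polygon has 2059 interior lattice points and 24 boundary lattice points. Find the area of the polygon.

2070

By Pick's theorem, A = I + B/2 − 1 = 2059 + 24/2 − 1 = 2070.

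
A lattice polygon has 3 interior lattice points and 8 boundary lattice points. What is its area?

6

Pick's theorem states A = I + B/2 − 1, so A = 3 + 8/2 − 1 = 6.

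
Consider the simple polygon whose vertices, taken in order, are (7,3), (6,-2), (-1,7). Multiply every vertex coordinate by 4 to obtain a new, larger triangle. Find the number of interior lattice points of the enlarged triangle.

341

Using the shoelace formula, 2A = |[7·(-2) − 6·3] + [6·7 − (-1)·(-2)] + [(-1)·3 − 7·7]| = 44, so the area is 22.
The number of boundary lattice points is Σ gcd(|Δx|,|Δy|) = gcd(1,5) + gcd(7,9) + gcd(8,4) = 1+1+4 = 6.
Scaling by 4 multiplies the area by 4² = 16 (so the new area is 352) and multiplies the boundary lattice-point count by 4, giving 24.
By Pick's theorem, the interior count of the dilated polygon is 352 − 24/2 + 1 = 341.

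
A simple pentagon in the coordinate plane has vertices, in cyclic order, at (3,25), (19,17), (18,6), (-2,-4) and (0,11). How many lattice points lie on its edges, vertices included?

Along each edge there are gcd(|Δx|,|Δy|)+1 lattice points, so counting each shared vertex once the boundary has gcd(16,8) + gcd(1,11) + gcd(20,10) + gcd(2,15) + gcd(3,14) = 8+1+10+1+1 = 21.

21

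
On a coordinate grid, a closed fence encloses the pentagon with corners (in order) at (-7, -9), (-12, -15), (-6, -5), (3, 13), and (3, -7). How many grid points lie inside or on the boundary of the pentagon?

134

By the shoelace formula, twice the signed area is |[(-7)·(-15) − (-12)·(-9)] + [(-12)·(-5) − (-6)·(-15)] + [(-6)·13 − 3·(-5)] + [3·(-7) − 3·13] + [3·(-9) − (-7)·(-7)]| = 232, so the area is 116.
The number of boundary lattice points is Σ gcd(|Δx|,|Δy|) = gcd(5,6) + gcd(6,10) + gcd(9,18) + gcd(0,20) + gcd(10,2) = 1+2+9+20+2 = 34.
Pick's theorem gives I = A − B/2 + 1 = 116 − 34/2 + 1 = 100, so the closed region contains I + B = 100 + 34 = 134 lattice points.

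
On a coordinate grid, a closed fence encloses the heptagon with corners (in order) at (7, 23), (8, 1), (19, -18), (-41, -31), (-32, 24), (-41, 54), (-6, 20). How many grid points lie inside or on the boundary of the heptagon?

By the shoelace formula, twice the signed area is |[7·1 − 8·23] + [8·(-18) − 19·1] + [19·(-31) − (-41)·(-18)] + [(-41)·24 − (-32)·(-31)] + [(-32)·54 − (-41)·24] + [(-41)·20 − (-6)·54] + [(-6)·23 − 7·20]| = 5161, so the area is 5161/2.
The number of boundary lattice points is Σ gcd(|Δx|,|Δy|) = gcd(1,22) + gcd(11,19) + gcd(60,13) + gcd(9,55) + gcd(9,30) + gcd(35,34) + gcd(13,3) = 1+1+1+1+3+1+1 = 9.
Pick's theorem gives I = A − B/2 + 1 = 5161/2 − 9/2 + 1 = 2577, so the closed region contains I + B = 2577 + 9 = 2586 lattice points.

2586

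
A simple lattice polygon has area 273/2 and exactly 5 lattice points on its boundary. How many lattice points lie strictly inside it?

Pick's theorem A = I + B/2 − 1 rearranges to I = A − B/2 + 1 = 273/2 − 5/2 + 1 = 135.

135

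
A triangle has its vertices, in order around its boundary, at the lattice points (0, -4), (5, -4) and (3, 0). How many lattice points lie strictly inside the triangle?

The shoelace formula gives twice the area as |[0·(-4) − 5·(-4)] + [5·0 − 3·(-4)] + [3·(-4) − 0·0]| = 20, so the area is 10.
Along each edge there are gcd(|Δx|,|Δy|)+1 lattice points, so counting each shared vertex once the boundary has gcd(5,0) + gcd(2,4) + gcd(3,4) = 5+2+1 = 8.
By Pick's theorem A = I + B/2 − 1, so I = 10 − 8/2 + 1 = 7.

7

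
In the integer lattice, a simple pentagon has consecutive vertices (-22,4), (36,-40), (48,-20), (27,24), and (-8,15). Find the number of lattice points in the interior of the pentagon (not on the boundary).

2258

Using the shoelace formula, 2A = |((-22)·(-40) − 36·4) + (36·(-20) − 48·(-40)) + (48·24 − 27·(-20)) + (27·15 − (-8)·24) + ((-8)·4 − (-22)·15)| = 4523, so the area is 4523/2.
The number of boundary lattice points is Σ gcd(|Δx|,|Δy|) = gcd(58,44) + gcd(12,20) + gcd(21,44) + gcd(35,9) + gcd(14,11) = 2+4+1+1+1 = 9.
By Pick's theorem A = I + B/2 − 1, so I = 4523/2 − 9/2 + 1 = 2258.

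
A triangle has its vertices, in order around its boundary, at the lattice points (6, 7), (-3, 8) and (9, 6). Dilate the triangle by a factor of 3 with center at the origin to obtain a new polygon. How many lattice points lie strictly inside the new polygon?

By the shoelace formula, twice the signed area is |[6·8 − (-3)·7] + [(-3)·6 − 9·8] + [9·7 − 6·6]| = 6, so the area is 3.
Along each edge there are gcd(|Δx|,|Δy|)+1 lattice points, so counting each shared vertex once the boundary has gcd(9,1) + gcd(12,2) + gcd(3,1) = 1+2+1 = 4.
Scaling by 3 multiplies the area by 3² = 9 (so the new area is 27) and multiplies the boundary lattice-point count by 3, giving 12.
By Pick's theorem, the interior count of the dilated polygon is 27 − 12/2 + 1 = 22.

22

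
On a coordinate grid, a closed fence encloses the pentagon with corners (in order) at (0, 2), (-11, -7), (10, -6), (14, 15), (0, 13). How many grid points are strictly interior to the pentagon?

280

Using the shoelace formula, 2A = |(0·(-7) − (-11)·2) + ((-11)·(-6) − 10·(-7)) + (10·15 − 14·(-6)) + (14·13 − 0·15) + (0·2 − 0·13)| = 574, so the area is 287.
Summing gcd(|Δx|,|Δy|) over the edges gives the boundary count: gcd(11,9) + gcd(21,1) + gcd(4,21) + gcd(14,2) + gcd(0,11) = 1+1+1+2+11 = 16.
By Pick's theorem A = I + B/2 − 1, so I = 287 − 16/2 + 1 = 280.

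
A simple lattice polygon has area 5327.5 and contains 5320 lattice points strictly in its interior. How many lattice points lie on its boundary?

17

Pick's theorem gives A = I + B/2 − 1, so B = 2(A − I + 1) = 2(5327.5 − 5320 + 1) = 17.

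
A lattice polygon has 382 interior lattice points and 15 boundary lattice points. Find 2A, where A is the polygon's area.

By Pick's theorem, A = I + B/2 − 1 = 382 + 15/2 − 1 = 777/2.
Hence 2A = 777.

777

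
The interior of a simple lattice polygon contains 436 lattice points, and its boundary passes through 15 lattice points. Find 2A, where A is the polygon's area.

By Pick's theorem, A = I + B/2 − 1 = 436 + 15/2 − 1 = 885/2.
Hence 2A = 885.

885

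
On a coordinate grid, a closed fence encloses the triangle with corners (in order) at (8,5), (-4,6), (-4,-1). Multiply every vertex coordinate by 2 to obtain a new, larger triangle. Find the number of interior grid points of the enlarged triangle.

155

By the shoelace formula, twice the signed area is |(8·6 − (-4)·5) + ((-4)·(-1) − (-4)·6) + ((-4)·5 − 8·(-1))| = 84, so the area is 42.
The number of boundary lattice points is Σ gcd(|Δx|,|Δy|) = gcd(12,1) + gcd(0,7) + gcd(12,6) = 1+7+6 = 14.
Scaling by 2 multiplies the area by 2² = 4 (so the new area is 168) and multiplies the boundary lattice-point count by 2, giving 28.
By Pick's theorem, the interior count of the dilated polygon is 168 − 28/2 + 1 = 155.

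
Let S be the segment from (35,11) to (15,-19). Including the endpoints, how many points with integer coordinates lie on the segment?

11

The number of lattice points on a segment between lattice points is gcd(|Δx|,|Δy|) + 1 = gcd(20,30) + 1 = 10 + 1 = 11.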